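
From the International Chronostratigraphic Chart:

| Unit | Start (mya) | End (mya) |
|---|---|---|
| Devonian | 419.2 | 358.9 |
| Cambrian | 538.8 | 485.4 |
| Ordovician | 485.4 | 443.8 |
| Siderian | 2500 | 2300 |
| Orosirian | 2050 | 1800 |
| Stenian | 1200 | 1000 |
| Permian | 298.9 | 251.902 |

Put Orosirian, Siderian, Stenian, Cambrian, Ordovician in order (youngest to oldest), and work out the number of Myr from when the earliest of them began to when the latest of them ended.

Start ages (Ma): Siderian 2500, Orosirian 2050, Stenian 1200, Cambrian 538.8, Ordovician 485.4.
Ordered youngest to oldest: Ordovician, Cambrian, Stenian, Orosirian, Siderian.
Span = 2500 − 443.8 = 2056.2 Myr.

Ordovician → Cambrian → Stenian → Orosirian → Siderian; total span 2056.2 Myr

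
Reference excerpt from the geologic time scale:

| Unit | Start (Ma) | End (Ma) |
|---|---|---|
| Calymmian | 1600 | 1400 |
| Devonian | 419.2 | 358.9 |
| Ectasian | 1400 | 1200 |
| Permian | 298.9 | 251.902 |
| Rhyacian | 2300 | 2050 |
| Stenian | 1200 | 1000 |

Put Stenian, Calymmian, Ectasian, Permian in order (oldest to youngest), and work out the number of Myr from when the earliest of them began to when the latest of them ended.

From the excerpt: Stenian 1200–1000; Calymmian 1600–1400; Ectasian 1400–1200; Permian 298.9–251.902 (Ma).
Larger Ma is earlier, so the oldest is Calymmian and the youngest is Permian; oldest to youngest: Calymmian, Ectasian, Stenian, Permian.
Oldest start 1600 minus youngest end 251.902 gives 1348.098 Myr overall.

Calymmian, Ectasian, Stenian, Permian; total span 1348.098 Myr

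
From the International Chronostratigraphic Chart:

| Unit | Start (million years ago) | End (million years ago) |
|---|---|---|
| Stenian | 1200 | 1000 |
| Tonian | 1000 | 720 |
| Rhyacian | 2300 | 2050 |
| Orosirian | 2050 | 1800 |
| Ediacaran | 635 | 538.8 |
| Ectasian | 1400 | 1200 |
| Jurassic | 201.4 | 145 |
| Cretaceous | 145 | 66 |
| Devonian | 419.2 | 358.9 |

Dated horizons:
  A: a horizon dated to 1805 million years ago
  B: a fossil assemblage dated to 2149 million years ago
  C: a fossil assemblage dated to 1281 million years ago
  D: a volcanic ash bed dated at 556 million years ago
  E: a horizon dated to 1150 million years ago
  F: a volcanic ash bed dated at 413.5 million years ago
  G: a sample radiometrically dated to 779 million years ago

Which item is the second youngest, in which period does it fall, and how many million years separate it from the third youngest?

Smaller Ma means younger, so youngest first: F 413.5 < D 556 < G 779 < E 1150 < C 1281 < A 1805 < B 2149.
Counting 2 along gives D (556 Ma); the excerpt puts that inside the Ediacaran, 635–538.8 Ma.
Next in line is G (779 Ma), and 779 − 556 = 223 Myr.

D, in the Ediacaran; 223 million years to G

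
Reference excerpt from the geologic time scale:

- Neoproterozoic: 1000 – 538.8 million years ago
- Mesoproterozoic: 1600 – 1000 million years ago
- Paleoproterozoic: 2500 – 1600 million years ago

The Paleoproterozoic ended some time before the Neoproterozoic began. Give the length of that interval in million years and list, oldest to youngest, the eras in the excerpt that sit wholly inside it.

600 million years; Mesoproterozoic

End of Paleoproterozoic = 1600 Ma; start of Neoproterozoic = 1000 Ma.
Gap = 1600 − 1000 = 600 Myr.
Eras wholly inside 1600–1000 Ma: Mesoproterozoic (1600–1000).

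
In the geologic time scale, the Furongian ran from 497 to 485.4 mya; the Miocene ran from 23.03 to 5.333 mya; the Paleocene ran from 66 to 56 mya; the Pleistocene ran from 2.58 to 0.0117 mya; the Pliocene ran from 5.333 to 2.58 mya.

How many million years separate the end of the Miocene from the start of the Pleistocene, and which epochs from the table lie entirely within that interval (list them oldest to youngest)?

2.753 million years; Pliocene

The Miocene closes at 5.333 Ma and the Pleistocene opens at 2.58 Ma, so the interval is 5.333 − 2.58 = 2.753 Myr.
An epoch fits inside if it starts at or after 5.333 Ma and ends at or before 2.58 Ma; oldest first that gives Pliocene.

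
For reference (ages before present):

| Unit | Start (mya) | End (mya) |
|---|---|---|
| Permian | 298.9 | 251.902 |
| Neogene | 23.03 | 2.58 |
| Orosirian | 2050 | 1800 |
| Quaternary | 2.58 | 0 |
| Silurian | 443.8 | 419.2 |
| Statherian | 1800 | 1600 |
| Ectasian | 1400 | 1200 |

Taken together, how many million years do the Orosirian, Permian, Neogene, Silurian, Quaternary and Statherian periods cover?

544.628 million years

Each duration: Orosirian = 250; Permian = 46.998; Neogene = 20.45; Silurian = 24.6; Quaternary = 2.58; Statherian = 200.
Sum: 250 + 46.998 + 20.45 + 24.6 + 2.58 + 200 = 544.628 Myr.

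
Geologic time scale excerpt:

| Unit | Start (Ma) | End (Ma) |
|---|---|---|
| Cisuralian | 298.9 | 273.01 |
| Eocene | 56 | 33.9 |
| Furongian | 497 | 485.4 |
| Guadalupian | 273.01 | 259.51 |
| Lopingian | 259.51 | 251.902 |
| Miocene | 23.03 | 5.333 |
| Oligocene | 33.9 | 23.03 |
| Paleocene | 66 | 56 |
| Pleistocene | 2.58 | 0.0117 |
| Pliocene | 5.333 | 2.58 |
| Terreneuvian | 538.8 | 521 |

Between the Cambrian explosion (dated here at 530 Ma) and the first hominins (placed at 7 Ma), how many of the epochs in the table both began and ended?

7

530 Ma sits inside the Terreneuvian (538.8–521) and 7 Ma inside the Miocene (23.03–5.333); neither of those is wholly between the two dates.
The listed epochs lying completely between them are Furongian, Cisuralian, Guadalupian, Lopingian, Paleocene, Eocene, Oligocene — 7 in all.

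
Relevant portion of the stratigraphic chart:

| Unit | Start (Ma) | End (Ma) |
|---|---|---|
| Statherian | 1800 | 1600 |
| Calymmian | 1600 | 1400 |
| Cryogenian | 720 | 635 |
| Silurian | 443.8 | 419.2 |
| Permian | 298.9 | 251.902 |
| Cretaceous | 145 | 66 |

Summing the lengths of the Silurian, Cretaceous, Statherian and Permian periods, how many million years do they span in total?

350.598 million years

Each duration: Silurian = 24.6; Cretaceous = 79; Statherian = 200; Permian = 46.998.
Sum: 24.6 + 79 + 200 + 46.998 = 350.598 Myr.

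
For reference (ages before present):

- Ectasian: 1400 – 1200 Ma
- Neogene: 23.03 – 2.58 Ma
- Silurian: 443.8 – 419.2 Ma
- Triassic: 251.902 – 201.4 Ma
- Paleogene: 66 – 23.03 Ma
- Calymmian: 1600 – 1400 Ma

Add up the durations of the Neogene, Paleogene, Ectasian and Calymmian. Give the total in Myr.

463.42 million years

Duration is start − end for each: (23.03 − 2.58) + (66 − 23.03) + (1400 − 1200) + (1600 − 1400).
That is 20.45 + 42.97 + 200 + 200, which totals 463.42 million years.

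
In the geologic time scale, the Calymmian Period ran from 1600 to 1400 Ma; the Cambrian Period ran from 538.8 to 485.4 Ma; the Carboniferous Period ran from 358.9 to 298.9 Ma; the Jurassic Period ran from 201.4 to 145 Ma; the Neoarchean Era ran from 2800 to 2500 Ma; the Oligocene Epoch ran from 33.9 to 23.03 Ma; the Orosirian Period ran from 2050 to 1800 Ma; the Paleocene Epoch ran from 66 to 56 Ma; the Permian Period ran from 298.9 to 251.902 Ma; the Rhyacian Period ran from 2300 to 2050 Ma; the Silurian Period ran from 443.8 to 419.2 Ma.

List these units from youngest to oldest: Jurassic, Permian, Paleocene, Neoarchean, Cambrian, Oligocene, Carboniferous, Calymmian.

The oldest of these is Neoarchean (starts 2800 Ma) and the youngest is Oligocene (ends 23.03 Ma).
In between, by decreasing start age: Calymmian (1600), Cambrian (538.8), Carboniferous (358.9), Permian (298.9), Jurassic (201.4), Paleocene (66).
Listing youngest first means reversing that sequence.

Oligocene → Paleocene → Jurassic → Permian → Carboniferous → Cambrian → Calymmian → Neoarchean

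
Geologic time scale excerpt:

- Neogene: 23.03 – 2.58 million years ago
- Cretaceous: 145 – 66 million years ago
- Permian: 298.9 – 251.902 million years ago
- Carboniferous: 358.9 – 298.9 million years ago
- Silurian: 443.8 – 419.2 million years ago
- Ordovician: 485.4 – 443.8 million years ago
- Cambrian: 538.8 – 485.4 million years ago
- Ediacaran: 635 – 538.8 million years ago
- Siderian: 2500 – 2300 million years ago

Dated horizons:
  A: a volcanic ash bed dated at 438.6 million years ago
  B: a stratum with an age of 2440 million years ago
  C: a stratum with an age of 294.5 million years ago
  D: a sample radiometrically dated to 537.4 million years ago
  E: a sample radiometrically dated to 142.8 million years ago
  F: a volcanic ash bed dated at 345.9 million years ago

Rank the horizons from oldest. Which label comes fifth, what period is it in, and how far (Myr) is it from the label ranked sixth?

C, in the Permian; 151.7 million years to E

Larger Ma means older, so oldest first: B 2440 > D 537.4 > A 438.6 > F 345.9 > C 294.5 > E 142.8.
Counting 5 along gives C (294.5 Ma); the excerpt puts that inside the Permian, 298.9–251.902 Ma.
Next in line is E (142.8 Ma), and 294.5 − 142.8 = 151.7 Myr.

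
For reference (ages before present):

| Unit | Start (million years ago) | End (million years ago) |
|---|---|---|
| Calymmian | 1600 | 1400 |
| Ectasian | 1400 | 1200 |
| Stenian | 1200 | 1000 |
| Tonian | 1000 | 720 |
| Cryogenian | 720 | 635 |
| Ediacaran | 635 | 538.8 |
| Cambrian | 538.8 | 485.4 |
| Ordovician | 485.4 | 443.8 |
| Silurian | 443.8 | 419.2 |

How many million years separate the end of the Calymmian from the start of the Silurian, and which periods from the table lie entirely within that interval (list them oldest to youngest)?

The Calymmian closes at 1400 Ma and the Silurian opens at 443.8 Ma, so the interval is 1400 − 443.8 = 956.2 Myr.
A period fits inside if it starts at or after 1400 Ma and ends at or before 443.8 Ma; oldest first that gives Ectasian, Stenian, Tonian, Cryogenian, Ediacaran, Cambrian, Ordovician.

956.2 million years; Ectasian, Stenian, Tonian, Cryogenian, Ediacaran, Cambrian, Ordovician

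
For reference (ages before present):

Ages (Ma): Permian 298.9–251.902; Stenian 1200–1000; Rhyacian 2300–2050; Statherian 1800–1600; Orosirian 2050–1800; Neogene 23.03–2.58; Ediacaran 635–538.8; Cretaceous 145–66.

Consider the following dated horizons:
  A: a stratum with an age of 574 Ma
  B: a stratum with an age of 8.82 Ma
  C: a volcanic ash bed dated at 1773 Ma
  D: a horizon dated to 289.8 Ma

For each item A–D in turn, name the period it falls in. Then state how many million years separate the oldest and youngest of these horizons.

A: 574 Ma lies in 635–538.8 Ma, so Ediacaran.
B: 8.82 Ma lies in 23.03–2.58 Ma, so Neogene.
C: 1773 Ma lies in 1800–1600 Ma, so Statherian.
D: 289.8 Ma lies in 298.9–251.902 Ma, so Permian.
Oldest = 1773 Ma, youngest = 8.82 Ma → span 1764.18 Myr.

A — Ediacaran; B — Neogene; C — Statherian; D — Permian; span 1764.18 million years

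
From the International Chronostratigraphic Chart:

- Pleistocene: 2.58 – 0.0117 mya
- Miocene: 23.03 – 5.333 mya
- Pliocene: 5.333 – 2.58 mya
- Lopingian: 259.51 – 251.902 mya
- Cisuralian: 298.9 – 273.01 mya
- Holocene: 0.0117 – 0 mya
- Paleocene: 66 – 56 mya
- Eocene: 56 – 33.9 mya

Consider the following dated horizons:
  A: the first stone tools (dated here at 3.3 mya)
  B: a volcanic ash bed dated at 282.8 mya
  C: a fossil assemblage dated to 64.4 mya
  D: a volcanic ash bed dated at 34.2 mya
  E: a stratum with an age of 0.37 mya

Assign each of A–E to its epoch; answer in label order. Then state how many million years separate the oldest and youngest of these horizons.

A: 3.3 Ma lies in 5.333–2.58 Ma, so Pliocene.
B: 282.8 Ma lies in 298.9–273.01 Ma, so Cisuralian.
C: 64.4 Ma lies in 66–56 Ma, so Paleocene.
D: 34.2 Ma lies in 56–33.9 Ma, so Eocene.
E: 0.37 Ma lies in 2.58–0.0117 Ma, so Pleistocene.
Oldest = 282.8 Ma, youngest = 0.37 Ma → span 282.43 Myr.

A — Pliocene; B — Cisuralian; C — Paleocene; D — Eocene; E — Pleistocene; span 282.43 million years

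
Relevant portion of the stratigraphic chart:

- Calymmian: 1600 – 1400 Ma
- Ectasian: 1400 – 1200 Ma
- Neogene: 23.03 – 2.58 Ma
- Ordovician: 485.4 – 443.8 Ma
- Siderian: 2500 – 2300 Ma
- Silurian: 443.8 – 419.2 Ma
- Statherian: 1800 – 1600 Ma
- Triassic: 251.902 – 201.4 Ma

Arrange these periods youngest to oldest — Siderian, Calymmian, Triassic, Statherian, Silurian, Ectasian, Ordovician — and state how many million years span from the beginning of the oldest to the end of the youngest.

From the excerpt: Siderian 2500–2300; Calymmian 1600–1400; Triassic 251.902–201.4; Statherian 1800–1600; Silurian 443.8–419.2; Ectasian 1400–1200; Ordovician 485.4–443.8 (Ma).
Larger Ma is earlier, so the oldest is Siderian and the youngest is Triassic; youngest to oldest: Triassic, Silurian, Ordovician, Ectasian, Calymmian, Statherian, Siderian.
Oldest start 2500 minus youngest end 201.4 gives 2298.6 Myr overall.

Triassic, Silurian, Ordovician, Ectasian, Calymmian, Statherian, Siderian; total span 2298.6 Myr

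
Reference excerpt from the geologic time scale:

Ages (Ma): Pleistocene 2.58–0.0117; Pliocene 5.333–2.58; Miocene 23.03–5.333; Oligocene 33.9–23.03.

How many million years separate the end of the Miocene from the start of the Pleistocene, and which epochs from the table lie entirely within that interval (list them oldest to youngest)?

2.753 million years; Pliocene

The Miocene closes at 5.333 Ma and the Pleistocene opens at 2.58 Ma, so the interval is 5.333 − 2.58 = 2.753 Myr.
An epoch fits inside if it starts at or after 5.333 Ma and ends at or before 2.58 Ma; oldest first that gives Pliocene.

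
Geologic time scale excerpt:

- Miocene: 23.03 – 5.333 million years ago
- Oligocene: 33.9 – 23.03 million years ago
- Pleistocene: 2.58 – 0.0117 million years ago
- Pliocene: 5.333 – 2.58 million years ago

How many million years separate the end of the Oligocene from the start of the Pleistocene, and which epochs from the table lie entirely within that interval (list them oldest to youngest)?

20.45 million years; Miocene, Pliocene

End of Oligocene = 23.03 Ma; start of Pleistocene = 2.58 Ma.
Gap = 23.03 − 2.58 = 20.45 Myr.
Epochs wholly inside 23.03–2.58 Ma: Miocene (23.03–5.333), Pliocene (5.333–2.58).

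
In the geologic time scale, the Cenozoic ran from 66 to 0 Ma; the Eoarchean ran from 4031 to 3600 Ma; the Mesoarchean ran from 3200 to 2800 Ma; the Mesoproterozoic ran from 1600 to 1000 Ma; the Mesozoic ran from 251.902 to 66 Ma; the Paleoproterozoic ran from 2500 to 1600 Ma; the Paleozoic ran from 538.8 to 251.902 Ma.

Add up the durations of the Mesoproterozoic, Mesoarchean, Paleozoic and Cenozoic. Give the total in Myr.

Duration is start − end for each: (1600 − 1000) + (3200 − 2800) + (538.8 − 251.902) + (66 − 0).
That is 600 + 400 + 286.898 + 66, which totals 1352.898 million years.

1352.898 million years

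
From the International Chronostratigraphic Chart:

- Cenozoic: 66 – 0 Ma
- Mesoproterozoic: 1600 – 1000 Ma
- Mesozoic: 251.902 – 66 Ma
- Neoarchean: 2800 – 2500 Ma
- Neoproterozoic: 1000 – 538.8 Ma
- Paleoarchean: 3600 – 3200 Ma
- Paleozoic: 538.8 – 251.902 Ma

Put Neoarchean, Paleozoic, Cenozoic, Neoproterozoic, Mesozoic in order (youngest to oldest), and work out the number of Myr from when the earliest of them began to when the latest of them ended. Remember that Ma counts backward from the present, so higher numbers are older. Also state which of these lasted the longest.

Start ages (Ma): Neoarchean 2800, Neoproterozoic 1000, Paleozoic 538.8, Mesozoic 251.902, Cenozoic 66.
Ordered youngest to oldest: Cenozoic, Mesozoic, Paleozoic, Neoproterozoic, Neoarchean.
Span = 2800 − 0 = 2800 Myr.
Durations: Paleozoic 286.898, Neoarchean 300, Mesozoic 185.902, Neoproterozoic 461.2, Cenozoic 66 → longest is Neoproterozoic (461.2 Myr).

Cenozoic, Mesozoic, Paleozoic, Neoproterozoic, Neoarchean; total span 2800 Myr; longest is Neoproterozoic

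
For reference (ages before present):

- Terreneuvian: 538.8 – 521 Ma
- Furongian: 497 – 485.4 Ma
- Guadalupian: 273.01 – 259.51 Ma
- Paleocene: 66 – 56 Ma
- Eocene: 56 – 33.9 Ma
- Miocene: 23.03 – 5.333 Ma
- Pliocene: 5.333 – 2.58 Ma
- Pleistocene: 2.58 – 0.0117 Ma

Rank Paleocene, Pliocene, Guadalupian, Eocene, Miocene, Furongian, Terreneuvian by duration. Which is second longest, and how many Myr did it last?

Terreneuvian, 17.8 million years

Start − end for each: Paleocene 66 − 56 = 10; Pliocene 5.333 − 2.58 = 2.753; Guadalupian 273.01 − 259.51 = 13.5; Eocene 56 − 33.9 = 22.1; Miocene 23.03 − 5.333 = 17.697; Furongian 497 − 485.4 = 11.6; Terreneuvian 538.8 − 521 = 17.8.
Ranking these from longest: Eocene > Terreneuvian > Miocene > Guadalupian > Furongian > Paleocene > Pliocene.
Position 2 in that ranking is Terreneuvian, which lasted 17.8 Myr.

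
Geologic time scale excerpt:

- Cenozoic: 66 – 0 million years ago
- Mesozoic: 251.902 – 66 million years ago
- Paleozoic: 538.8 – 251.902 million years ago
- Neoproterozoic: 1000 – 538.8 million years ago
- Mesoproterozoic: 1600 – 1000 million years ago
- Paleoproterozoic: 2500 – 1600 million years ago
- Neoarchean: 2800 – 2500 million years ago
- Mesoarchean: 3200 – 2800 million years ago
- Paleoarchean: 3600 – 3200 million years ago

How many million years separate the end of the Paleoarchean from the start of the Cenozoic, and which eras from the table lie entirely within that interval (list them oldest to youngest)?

The Paleoarchean closes at 3200 Ma and the Cenozoic opens at 66 Ma, so the interval is 3200 − 66 = 3134 Myr.
An era fits inside if it starts at or after 3200 Ma and ends at or before 66 Ma; oldest first that gives Mesoarchean, Neoarchean, Paleoproterozoic, Mesoproterozoic, Neoproterozoic, Paleozoic, Mesozoic.

3134 million years; Mesoarchean, Neoarchean, Paleoproterozoic, Mesoproterozoic, Neoproterozoic, Paleozoic, Mesozoic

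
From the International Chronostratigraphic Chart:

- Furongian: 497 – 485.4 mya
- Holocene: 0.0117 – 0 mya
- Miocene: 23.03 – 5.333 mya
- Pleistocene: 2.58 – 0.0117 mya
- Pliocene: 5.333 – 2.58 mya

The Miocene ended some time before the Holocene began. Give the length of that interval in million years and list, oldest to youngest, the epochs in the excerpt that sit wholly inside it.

5.3213 million years; Pliocene, Pleistocene

The Miocene closes at 5.333 Ma and the Holocene opens at 0.0117 Ma, so the interval is 5.333 − 0.0117 = 5.3213 Myr.
An epoch fits inside if it starts at or after 5.333 Ma and ends at or before 0.0117 Ma; oldest first that gives Pliocene, Pleistocene.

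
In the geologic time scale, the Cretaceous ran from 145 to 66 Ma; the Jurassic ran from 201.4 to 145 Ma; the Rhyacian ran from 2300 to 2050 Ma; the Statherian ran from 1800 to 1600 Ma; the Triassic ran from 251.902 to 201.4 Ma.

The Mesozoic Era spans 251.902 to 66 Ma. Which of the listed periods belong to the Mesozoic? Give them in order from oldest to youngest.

Periods with both bounds inside 251.902–66 Ma: Triassic (251.902–201.4), Jurassic (201.4–145), Cretaceous (145–66).

Triassic, Jurassic, Cretaceous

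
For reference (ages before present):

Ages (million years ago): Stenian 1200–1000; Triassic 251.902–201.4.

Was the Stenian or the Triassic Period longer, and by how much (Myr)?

Stenian, by 149.498 million years

Stenian: 1200 − 1000 = 200 Myr.
Triassic: 251.902 − 201.4 = 50.502 Myr.
Difference: 200 − 50.502 = 149.498 Myr, so the Stenian was longer.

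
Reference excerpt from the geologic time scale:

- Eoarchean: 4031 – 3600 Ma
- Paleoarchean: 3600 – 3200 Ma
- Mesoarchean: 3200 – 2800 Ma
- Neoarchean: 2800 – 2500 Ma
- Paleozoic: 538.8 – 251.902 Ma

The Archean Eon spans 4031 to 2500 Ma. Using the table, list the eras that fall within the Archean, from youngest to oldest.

Eras with both bounds inside 4031–2500 Ma: Neoarchean (2800–2500), Mesoarchean (3200–2800), Paleoarchean (3600–3200), Eoarchean (4031–3600).

Neoarchean, Mesoarchean, Paleoarchean, Eoarchean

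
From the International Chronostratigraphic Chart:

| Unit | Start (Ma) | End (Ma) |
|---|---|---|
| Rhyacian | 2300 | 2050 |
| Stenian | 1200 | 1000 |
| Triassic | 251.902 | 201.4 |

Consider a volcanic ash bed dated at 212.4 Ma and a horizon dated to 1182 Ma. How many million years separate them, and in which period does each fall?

969.6 million years apart; the first in the Triassic, the second in the Stenian

Elapsed time: 1182 − 212.4 = 969.6 Myr.
212.4 Ma lies within 251.902–201.4 Ma: Triassic.
1182 Ma lies within 1200–1000 Ma: Stenian.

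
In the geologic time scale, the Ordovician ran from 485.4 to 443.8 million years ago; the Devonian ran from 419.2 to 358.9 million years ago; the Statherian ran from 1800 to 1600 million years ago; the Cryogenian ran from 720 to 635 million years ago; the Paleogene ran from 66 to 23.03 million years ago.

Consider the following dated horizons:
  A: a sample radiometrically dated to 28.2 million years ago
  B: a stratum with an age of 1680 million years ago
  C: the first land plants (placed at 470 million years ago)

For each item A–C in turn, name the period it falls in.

A — Paleogene; B — Statherian; C — Ordovician

Match each age against the start–end ranges in the excerpt: A = 28.2 Ma → Paleogene (66–23.03); B = 1680 Ma → Statherian (1800–1600); C = 470 Ma → Ordovician (485.4–443.8).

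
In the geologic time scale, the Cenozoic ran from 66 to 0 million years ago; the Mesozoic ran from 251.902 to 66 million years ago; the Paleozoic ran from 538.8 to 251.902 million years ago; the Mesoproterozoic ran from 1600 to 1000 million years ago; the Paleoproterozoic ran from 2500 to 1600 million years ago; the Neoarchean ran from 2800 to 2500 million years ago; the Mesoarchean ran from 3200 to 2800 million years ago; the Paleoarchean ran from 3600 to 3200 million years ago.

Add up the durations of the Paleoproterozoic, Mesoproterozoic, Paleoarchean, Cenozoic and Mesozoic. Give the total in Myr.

2151.902 million years

Each duration: Paleoproterozoic = 900; Mesoproterozoic = 600; Paleoarchean = 400; Cenozoic = 66; Mesozoic = 185.902.
Sum: 900 + 600 + 400 + 66 + 185.902 = 2151.902 Myr.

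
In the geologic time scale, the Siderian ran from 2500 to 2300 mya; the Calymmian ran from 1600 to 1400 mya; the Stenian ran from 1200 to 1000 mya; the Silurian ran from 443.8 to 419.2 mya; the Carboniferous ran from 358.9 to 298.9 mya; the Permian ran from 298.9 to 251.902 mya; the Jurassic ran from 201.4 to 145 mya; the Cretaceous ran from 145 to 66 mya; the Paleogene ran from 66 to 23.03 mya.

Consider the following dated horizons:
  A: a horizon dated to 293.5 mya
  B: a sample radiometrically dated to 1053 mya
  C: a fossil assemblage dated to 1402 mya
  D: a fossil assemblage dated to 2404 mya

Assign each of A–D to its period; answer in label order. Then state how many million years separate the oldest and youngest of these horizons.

A — Permian; B — Stenian; C — Calymmian; D — Siderian; span 2110.5 million years

Match each age against the start–end ranges in the excerpt: A = 293.5 Ma → Permian (298.9–251.902); B = 1053 Ma → Stenian (1200–1000); C = 1402 Ma → Calymmian (1600–1400); D = 2404 Ma → Siderian (2500–2300).
The largest age is 2404 Ma and the smallest is 293.5 Ma; their difference is 2110.5 Myr.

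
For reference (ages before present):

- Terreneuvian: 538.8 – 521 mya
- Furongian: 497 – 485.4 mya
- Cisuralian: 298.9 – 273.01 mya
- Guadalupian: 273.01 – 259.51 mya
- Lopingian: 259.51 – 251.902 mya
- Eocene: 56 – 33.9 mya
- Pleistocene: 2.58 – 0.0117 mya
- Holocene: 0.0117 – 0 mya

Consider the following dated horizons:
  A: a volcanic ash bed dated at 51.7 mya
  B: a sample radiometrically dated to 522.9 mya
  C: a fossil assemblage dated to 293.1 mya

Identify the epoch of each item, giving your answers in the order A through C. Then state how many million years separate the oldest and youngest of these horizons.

A — Eocene; B — Terreneuvian; C — Cisuralian; span 471.2 million years

Match each age against the start–end ranges in the excerpt: A = 51.7 Ma → Eocene (56–33.9); B = 522.9 Ma → Terreneuvian (538.8–521); C = 293.1 Ma → Cisuralian (298.9–273.01).
The largest age is 522.9 Ma and the smallest is 51.7 Ma; their difference is 471.2 Myr.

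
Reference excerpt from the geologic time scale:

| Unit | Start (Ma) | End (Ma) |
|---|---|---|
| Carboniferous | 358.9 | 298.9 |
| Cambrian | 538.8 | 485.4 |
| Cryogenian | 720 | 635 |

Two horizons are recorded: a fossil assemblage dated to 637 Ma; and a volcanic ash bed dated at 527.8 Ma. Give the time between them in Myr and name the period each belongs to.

Elapsed time: 637 − 527.8 = 109.2 Myr.
637 Ma lies within 720–635 Ma: Cryogenian.
527.8 Ma lies within 538.8–485.4 Ma: Cambrian.

109.2 million years apart; the first in the Cryogenian, the second in the Cambrian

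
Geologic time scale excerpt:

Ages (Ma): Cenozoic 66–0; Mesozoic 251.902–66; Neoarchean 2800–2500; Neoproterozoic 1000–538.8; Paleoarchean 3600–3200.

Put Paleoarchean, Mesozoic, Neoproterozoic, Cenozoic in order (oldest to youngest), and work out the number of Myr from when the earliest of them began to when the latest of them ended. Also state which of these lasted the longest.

From the excerpt: Paleoarchean 3600–3200; Mesozoic 251.902–66; Neoproterozoic 1000–538.8; Cenozoic 66–0 (Ma).
Larger Ma is earlier, so the oldest is Paleoarchean and the youngest is Cenozoic; oldest to youngest: Paleoarchean, Neoproterozoic, Mesozoic, Cenozoic.
Oldest start 3600 minus youngest end 0 gives 3600 Myr overall.
Individual lengths (start − end): Cenozoic 66; Neoproterozoic 461.2; Mesozoic 185.902; Paleoarchean 400. The largest is Neoproterozoic at 461.2 Myr.

Paleoarchean, Neoproterozoic, Mesozoic, Cenozoic; total span 3600 Myr; longest is Neoproterozoic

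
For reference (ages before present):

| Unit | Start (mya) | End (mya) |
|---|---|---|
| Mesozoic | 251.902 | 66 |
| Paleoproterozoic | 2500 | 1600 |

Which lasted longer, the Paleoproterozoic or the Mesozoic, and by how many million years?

Paleoproterozoic, by 714.098 million years

Paleoproterozoic: 2500 − 1600 = 900 Myr.
Mesozoic: 251.902 − 66 = 185.902 Myr.
Difference: 900 − 185.902 = 714.098 Myr, so the Paleoproterozoic was longer.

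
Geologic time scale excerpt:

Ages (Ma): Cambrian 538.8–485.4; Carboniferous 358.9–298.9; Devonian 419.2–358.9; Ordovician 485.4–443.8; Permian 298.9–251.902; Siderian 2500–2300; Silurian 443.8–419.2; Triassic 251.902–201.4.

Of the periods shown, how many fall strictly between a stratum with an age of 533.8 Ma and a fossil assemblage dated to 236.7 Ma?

5

The older date is 533.8 Ma and the younger is 236.7 Ma.
Periods with start < 533.8 and end > 236.7 Ma: Ordovician (485.4–443.8), Silurian (443.8–419.2), Devonian (419.2–358.9), Carboniferous (358.9–298.9), Permian (298.9–251.902).
That is 5 complete periods.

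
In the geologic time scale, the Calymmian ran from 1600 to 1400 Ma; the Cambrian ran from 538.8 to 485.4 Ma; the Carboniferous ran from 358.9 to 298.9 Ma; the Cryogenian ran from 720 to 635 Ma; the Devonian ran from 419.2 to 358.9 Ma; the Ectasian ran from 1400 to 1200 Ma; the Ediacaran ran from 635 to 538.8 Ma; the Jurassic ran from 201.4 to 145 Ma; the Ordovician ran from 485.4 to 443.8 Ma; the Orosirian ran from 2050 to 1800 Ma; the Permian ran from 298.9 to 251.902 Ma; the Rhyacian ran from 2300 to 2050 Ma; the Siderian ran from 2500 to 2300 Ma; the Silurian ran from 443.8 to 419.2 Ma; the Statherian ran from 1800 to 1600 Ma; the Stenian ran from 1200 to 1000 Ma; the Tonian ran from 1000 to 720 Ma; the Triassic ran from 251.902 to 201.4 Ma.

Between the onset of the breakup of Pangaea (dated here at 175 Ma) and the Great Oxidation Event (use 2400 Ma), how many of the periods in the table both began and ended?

16

The older date is 2400 Ma and the younger is 175 Ma.
Periods with start < 2400 and end > 175 Ma: Rhyacian (2300–2050), Orosirian (2050–1800), Statherian (1800–1600), Calymmian (1600–1400), Ectasian (1400–1200), Stenian (1200–1000), Tonian (1000–720), Cryogenian (720–635), Ediacaran (635–538.8), Cambrian (538.8–485.4), Ordovician (485.4–443.8), Silurian (443.8–419.2), Devonian (419.2–358.9), Carboniferous (358.9–298.9), Permian (298.9–251.902), Triassic (251.902–201.4).
That is 16 complete periods.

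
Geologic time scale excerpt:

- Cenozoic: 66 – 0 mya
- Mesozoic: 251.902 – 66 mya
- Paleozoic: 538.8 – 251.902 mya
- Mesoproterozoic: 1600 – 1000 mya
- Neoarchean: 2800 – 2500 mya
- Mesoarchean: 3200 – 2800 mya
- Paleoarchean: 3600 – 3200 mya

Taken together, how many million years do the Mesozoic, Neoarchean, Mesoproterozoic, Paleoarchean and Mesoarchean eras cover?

Each duration: Mesozoic = 185.902; Neoarchean = 300; Mesoproterozoic = 600; Paleoarchean = 400; Mesoarchean = 400.
Sum: 185.902 + 300 + 600 + 400 + 400 = 1885.902 Myr.

1885.902 million years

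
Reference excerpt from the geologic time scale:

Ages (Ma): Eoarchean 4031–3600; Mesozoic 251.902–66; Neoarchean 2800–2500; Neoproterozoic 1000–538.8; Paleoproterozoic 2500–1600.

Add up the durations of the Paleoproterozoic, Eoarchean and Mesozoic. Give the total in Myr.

1516.902 million years

Duration is start − end for each: (2500 − 1600) + (4031 − 3600) + (251.902 − 66).
That is 900 + 431 + 185.902, which totals 1516.902 million years.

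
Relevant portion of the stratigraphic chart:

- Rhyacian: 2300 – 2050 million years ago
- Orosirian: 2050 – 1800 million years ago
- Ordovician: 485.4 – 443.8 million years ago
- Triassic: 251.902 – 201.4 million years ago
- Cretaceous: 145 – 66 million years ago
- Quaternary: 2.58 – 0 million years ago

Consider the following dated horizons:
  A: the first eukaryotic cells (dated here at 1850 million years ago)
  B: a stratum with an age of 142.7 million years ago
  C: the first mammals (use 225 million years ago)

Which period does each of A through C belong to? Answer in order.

A — Orosirian; B — Cretaceous; C — Triassic

A: 1850 Ma lies in 2050–1800 Ma, so Orosirian.
B: 142.7 Ma lies in 145–66 Ma, so Cretaceous.
C: 225 Ma lies in 251.902–201.4 Ma, so Triassic.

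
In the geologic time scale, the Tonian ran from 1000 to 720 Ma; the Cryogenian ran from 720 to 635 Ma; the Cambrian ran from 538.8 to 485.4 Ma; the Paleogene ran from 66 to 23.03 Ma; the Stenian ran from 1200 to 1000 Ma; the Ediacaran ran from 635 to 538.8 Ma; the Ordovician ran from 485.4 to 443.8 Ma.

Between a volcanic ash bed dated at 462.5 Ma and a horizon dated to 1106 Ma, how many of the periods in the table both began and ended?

4

The older date is 1106 Ma and the younger is 462.5 Ma.
Periods with start < 1106 and end > 462.5 Ma: Tonian (1000–720), Cryogenian (720–635), Ediacaran (635–538.8), Cambrian (538.8–485.4).
That is 4 complete periods.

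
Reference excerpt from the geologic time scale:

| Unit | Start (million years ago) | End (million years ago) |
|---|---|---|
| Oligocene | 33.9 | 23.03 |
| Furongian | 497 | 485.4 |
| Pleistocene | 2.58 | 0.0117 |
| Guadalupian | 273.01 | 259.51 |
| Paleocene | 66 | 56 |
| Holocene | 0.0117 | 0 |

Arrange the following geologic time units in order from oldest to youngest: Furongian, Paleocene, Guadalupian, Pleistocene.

Read off each span (Ma): Furongian 497–485.4; Paleocene 66–56; Guadalupian 273.01–259.51; Pleistocene 2.58–0.0117.
Larger Ma is older, so oldest→youngest is Furongian, Guadalupian, Paleocene, Pleistocene.

Furongian, then Guadalupian, then Paleocene, then Pleistocene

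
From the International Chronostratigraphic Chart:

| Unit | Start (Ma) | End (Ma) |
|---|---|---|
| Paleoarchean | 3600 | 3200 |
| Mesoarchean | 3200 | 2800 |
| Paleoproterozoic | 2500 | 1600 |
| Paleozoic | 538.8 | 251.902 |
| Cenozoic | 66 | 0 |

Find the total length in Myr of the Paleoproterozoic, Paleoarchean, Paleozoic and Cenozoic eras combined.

1652.898 million years

Duration is start − end for each: (2500 − 1600) + (3600 − 3200) + (538.8 − 251.902) + (66 − 0).
That is 900 + 400 + 286.898 + 66, which totals 1652.898 million years.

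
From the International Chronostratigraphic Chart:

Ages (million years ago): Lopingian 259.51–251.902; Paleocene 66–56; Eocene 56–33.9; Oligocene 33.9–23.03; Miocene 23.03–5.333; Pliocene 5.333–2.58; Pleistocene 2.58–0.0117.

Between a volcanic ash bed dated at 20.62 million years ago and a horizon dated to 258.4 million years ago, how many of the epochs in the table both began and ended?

The older date is 258.4 Ma and the younger is 20.62 Ma.
Epochs with start < 258.4 and end > 20.62 Ma: Paleocene (66–56), Eocene (56–33.9), Oligocene (33.9–23.03).
That is 3 complete epochs.

3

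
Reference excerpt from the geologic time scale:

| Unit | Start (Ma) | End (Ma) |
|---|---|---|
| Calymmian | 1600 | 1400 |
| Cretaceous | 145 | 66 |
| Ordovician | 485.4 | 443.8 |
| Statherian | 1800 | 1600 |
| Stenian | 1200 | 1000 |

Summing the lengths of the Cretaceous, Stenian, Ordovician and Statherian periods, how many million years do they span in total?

520.6 million years

Duration is start − end for each: (145 − 66) + (1200 − 1000) + (485.4 − 443.8) + (1800 − 1600).
That is 79 + 200 + 41.6 + 200, which totals 520.6 million years.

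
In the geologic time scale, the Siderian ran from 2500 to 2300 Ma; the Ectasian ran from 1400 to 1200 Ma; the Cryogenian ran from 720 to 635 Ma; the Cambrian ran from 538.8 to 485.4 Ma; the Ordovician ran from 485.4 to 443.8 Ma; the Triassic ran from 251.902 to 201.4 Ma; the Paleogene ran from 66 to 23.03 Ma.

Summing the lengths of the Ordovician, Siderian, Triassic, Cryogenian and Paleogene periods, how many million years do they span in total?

420.072 million years

Each duration: Ordovician = 41.6; Siderian = 200; Triassic = 50.502; Cryogenian = 85; Paleogene = 42.97.
Sum: 41.6 + 200 + 50.502 + 85 + 42.97 = 420.072 Myr.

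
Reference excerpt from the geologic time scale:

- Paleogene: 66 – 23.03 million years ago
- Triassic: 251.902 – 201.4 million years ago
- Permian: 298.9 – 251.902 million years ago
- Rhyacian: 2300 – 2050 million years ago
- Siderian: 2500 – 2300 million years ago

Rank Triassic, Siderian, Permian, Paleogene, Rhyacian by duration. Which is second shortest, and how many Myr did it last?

Permian, 46.998 million years

Start − end for each: Triassic 251.902 − 201.4 = 50.502; Siderian 2500 − 2300 = 200; Permian 298.9 − 251.902 = 46.998; Paleogene 66 − 23.03 = 42.97; Rhyacian 2300 − 2050 = 250.
Ranking these from shortest: Paleogene < Permian < Triassic < Siderian < Rhyacian.
Position 2 in that ranking is Permian, which lasted 46.998 Myr.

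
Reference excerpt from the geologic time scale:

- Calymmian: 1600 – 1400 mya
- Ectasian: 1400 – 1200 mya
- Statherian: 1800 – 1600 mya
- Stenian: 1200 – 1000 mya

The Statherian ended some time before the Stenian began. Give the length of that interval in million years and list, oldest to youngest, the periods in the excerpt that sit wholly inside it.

400 million years; Calymmian, Ectasian

End of Statherian = 1600 Ma; start of Stenian = 1200 Ma.
Gap = 1600 − 1200 = 400 Myr.
Periods wholly inside 1600–1200 Ma: Calymmian (1600–1400), Ectasian (1400–1200).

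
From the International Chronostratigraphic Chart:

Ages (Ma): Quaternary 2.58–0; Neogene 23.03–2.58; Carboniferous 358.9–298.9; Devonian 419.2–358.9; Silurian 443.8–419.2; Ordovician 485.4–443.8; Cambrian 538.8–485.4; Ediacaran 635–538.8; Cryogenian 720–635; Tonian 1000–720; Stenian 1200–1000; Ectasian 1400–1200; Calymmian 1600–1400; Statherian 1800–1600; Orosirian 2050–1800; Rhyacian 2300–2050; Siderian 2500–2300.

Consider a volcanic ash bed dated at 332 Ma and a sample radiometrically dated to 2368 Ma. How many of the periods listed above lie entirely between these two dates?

2368 Ma sits inside the Siderian (2500–2300) and 332 Ma inside the Carboniferous (358.9–298.9); neither of those is wholly between the two dates.
The listed periods lying completely between them are Rhyacian, Orosirian, Statherian, Calymmian, Ectasian, Stenian, Tonian, Cryogenian, Ediacaran, Cambrian, Ordovician, Silurian, Devonian — 13 in all.

13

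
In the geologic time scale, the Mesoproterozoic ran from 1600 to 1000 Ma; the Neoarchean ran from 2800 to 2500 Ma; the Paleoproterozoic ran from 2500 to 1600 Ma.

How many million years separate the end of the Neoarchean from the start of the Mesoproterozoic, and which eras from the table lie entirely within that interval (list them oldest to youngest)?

900 million years; Paleoproterozoic

The Neoarchean closes at 2500 Ma and the Mesoproterozoic opens at 1600 Ma, so the interval is 2500 − 1600 = 900 Myr.
An era fits inside if it starts at or after 2500 Ma and ends at or before 1600 Ma; oldest first that gives Paleoproterozoic.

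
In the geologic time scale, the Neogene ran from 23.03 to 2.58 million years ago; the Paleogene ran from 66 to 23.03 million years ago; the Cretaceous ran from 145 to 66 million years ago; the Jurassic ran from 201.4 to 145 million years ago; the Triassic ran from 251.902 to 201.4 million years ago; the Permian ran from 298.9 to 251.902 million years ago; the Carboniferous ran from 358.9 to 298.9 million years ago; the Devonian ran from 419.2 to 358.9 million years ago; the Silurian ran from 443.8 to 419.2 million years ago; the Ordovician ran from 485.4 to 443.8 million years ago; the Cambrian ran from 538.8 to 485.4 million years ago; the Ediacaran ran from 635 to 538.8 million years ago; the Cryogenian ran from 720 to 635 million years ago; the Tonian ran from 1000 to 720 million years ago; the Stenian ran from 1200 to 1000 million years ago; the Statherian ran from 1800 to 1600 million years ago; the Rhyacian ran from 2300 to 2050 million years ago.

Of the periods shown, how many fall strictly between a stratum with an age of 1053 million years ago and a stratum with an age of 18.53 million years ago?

The older date is 1053 Ma and the younger is 18.53 Ma.
Periods with start < 1053 and end > 18.53 Ma: Tonian (1000–720), Cryogenian (720–635), Ediacaran (635–538.8), Cambrian (538.8–485.4), Ordovician (485.4–443.8), Silurian (443.8–419.2), Devonian (419.2–358.9), Carboniferous (358.9–298.9), Permian (298.9–251.902), Triassic (251.902–201.4), Jurassic (201.4–145), Cretaceous (145–66), Paleogene (66–23.03).
That is 13 complete periods.

13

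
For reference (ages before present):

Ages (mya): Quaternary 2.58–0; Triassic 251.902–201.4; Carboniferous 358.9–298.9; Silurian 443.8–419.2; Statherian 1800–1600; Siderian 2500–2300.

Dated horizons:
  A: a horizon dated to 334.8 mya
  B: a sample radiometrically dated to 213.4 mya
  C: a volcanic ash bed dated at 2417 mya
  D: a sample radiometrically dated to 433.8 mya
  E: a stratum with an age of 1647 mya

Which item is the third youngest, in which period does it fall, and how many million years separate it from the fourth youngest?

D, in the Silurian; 1213.2 million years to E

Sorted youngest-first by Ma: B (213.4), A (334.8), D (433.8), E (1647), C (2417).
The third youngest is D at 433.8 Ma, which lies in 443.8–419.2 Ma: the Silurian.
The fourth youngest is E at 1647 Ma; separation = |433.8 − 1647| = 1213.2 Myr.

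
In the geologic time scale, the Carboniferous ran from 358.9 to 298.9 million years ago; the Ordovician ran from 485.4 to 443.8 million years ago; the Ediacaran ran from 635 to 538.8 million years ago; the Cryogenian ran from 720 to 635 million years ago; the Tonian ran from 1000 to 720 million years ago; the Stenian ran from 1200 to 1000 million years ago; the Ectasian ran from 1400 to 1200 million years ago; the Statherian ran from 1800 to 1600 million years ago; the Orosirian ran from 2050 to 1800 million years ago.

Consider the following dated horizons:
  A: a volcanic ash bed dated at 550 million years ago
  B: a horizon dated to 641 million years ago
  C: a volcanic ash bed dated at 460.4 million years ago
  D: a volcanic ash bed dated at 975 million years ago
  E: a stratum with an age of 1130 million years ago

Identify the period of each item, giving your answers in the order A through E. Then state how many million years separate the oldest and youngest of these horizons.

A — Ediacaran; B — Cryogenian; C — Ordovician; D — Tonian; E — Stenian; span 669.6 million years

Match each age against the start–end ranges in the excerpt: A = 550 Ma → Ediacaran (635–538.8); B = 641 Ma → Cryogenian (720–635); C = 460.4 Ma → Ordovician (485.4–443.8); D = 975 Ma → Tonian (1000–720); E = 1130 Ma → Stenian (1200–1000).
The largest age is 1130 Ma and the smallest is 460.4 Ma; their difference is 669.6 Myr.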